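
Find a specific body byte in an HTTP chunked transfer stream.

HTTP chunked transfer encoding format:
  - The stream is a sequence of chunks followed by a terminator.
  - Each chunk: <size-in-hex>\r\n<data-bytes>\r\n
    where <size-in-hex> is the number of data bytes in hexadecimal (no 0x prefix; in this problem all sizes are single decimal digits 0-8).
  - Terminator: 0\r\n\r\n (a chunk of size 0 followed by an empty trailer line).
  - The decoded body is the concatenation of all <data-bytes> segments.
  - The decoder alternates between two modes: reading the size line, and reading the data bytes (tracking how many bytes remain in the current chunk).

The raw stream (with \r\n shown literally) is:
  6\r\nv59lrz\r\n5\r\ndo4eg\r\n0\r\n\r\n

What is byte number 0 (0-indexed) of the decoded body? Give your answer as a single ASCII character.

Answer: v

Derivation:
Chunk 1: stream[0..1]='6' size=0x6=6, data at stream[3..9]='v59lrz' -> body[0..6], body so far='v59lrz'
Chunk 2: stream[11..12]='5' size=0x5=5, data at stream[14..19]='do4eg' -> body[6..11], body so far='v59lrzdo4eg'
Chunk 3: stream[21..22]='0' size=0 (terminator). Final body='v59lrzdo4eg' (11 bytes)
Body byte 0 = 'v'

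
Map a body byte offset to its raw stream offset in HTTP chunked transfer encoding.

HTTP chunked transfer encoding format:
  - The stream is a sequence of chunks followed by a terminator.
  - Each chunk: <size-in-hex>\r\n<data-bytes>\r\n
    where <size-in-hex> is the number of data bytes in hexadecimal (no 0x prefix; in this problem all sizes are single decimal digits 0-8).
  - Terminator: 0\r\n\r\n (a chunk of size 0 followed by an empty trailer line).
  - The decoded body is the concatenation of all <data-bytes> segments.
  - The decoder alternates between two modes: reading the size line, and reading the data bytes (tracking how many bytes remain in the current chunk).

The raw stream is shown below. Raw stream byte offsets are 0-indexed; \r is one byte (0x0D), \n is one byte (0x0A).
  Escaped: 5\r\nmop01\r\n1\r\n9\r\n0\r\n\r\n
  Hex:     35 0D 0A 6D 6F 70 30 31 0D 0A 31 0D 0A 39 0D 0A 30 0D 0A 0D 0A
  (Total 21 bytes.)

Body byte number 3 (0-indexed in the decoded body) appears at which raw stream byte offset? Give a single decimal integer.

Answer: 6

Derivation:
Chunk 1: stream[0..1]='5' size=0x5=5, data at stream[3..8]='mop01' -> body[0..5], body so far='mop01'
Chunk 2: stream[10..11]='1' size=0x1=1, data at stream[13..14]='9' -> body[5..6], body so far='mop019'
Chunk 3: stream[16..17]='0' size=0 (terminator). Final body='mop019' (6 bytes)
Body byte 3 at stream offset 6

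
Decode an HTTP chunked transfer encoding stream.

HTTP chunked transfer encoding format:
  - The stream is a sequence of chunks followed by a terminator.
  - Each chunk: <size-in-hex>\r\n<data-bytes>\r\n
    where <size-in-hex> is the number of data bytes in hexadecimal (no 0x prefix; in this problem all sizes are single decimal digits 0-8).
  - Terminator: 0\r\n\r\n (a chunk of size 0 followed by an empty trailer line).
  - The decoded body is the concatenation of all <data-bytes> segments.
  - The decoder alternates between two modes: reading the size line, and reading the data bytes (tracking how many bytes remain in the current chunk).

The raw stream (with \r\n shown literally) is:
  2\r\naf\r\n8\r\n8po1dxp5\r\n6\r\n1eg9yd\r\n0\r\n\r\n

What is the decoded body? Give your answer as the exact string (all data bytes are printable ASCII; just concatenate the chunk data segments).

Chunk 1: stream[0..1]='2' size=0x2=2, data at stream[3..5]='af' -> body[0..2], body so far='af'
Chunk 2: stream[7..8]='8' size=0x8=8, data at stream[10..18]='8po1dxp5' -> body[2..10], body so far='af8po1dxp5'
Chunk 3: stream[20..21]='6' size=0x6=6, data at stream[23..29]='1eg9yd' -> body[10..16], body so far='af8po1dxp51eg9yd'
Chunk 4: stream[31..32]='0' size=0 (terminator). Final body='af8po1dxp51eg9yd' (16 bytes)

Answer: af8po1dxp51eg9yd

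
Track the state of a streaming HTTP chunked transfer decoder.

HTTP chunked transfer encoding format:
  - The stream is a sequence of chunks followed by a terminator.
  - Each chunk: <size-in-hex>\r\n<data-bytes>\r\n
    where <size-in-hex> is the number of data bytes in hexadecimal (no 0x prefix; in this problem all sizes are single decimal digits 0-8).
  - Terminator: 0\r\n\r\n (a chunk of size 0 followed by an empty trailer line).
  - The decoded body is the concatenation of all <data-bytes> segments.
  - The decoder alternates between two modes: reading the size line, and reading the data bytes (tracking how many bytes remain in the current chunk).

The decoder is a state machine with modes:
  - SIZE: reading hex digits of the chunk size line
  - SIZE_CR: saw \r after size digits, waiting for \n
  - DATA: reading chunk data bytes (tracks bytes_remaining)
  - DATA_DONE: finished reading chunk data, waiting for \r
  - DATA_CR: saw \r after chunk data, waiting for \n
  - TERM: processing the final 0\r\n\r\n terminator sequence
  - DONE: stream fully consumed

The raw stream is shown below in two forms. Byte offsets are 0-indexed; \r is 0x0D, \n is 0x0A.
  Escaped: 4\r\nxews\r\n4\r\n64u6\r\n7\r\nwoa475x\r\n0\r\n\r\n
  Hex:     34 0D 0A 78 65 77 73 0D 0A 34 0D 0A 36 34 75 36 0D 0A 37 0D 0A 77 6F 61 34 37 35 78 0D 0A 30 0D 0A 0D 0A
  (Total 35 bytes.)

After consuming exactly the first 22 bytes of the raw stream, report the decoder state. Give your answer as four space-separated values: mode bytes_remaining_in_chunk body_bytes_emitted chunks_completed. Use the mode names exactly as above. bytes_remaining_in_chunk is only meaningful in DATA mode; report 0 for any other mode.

Answer: DATA 6 9 2

Derivation:
Byte 0 = '4': mode=SIZE remaining=0 emitted=0 chunks_done=0
Byte 1 = 0x0D: mode=SIZE_CR remaining=0 emitted=0 chunks_done=0
Byte 2 = 0x0A: mode=DATA remaining=4 emitted=0 chunks_done=0
Byte 3 = 'x': mode=DATA remaining=3 emitted=1 chunks_done=0
Byte 4 = 'e': mode=DATA remaining=2 emitted=2 chunks_done=0
Byte 5 = 'w': mode=DATA remaining=1 emitted=3 chunks_done=0
Byte 6 = 's': mode=DATA_DONE remaining=0 emitted=4 chunks_done=0
Byte 7 = 0x0D: mode=DATA_CR remaining=0 emitted=4 chunks_done=0
Byte 8 = 0x0A: mode=SIZE remaining=0 emitted=4 chunks_done=1
Byte 9 = '4': mode=SIZE remaining=0 emitted=4 chunks_done=1
Byte 10 = 0x0D: mode=SIZE_CR remaining=0 emitted=4 chunks_done=1
Byte 11 = 0x0A: mode=DATA remaining=4 emitted=4 chunks_done=1
Byte 12 = '6': mode=DATA remaining=3 emitted=5 chunks_done=1
Byte 13 = '4': mode=DATA remaining=2 emitted=6 chunks_done=1
Byte 14 = 'u': mode=DATA remaining=1 emitted=7 chunks_done=1
Byte 15 = '6': mode=DATA_DONE remaining=0 emitted=8 chunks_done=1
Byte 16 = 0x0D: mode=DATA_CR remaining=0 emitted=8 chunks_done=1
Byte 17 = 0x0A: mode=SIZE remaining=0 emitted=8 chunks_done=2
Byte 18 = '7': mode=SIZE remaining=0 emitted=8 chunks_done=2
Byte 19 = 0x0D: mode=SIZE_CR remaining=0 emitted=8 chunks_done=2
Byte 20 = 0x0A: mode=DATA remaining=7 emitted=8 chunks_done=2
Byte 21 = 'w': mode=DATA remaining=6 emitted=9 chunks_done=2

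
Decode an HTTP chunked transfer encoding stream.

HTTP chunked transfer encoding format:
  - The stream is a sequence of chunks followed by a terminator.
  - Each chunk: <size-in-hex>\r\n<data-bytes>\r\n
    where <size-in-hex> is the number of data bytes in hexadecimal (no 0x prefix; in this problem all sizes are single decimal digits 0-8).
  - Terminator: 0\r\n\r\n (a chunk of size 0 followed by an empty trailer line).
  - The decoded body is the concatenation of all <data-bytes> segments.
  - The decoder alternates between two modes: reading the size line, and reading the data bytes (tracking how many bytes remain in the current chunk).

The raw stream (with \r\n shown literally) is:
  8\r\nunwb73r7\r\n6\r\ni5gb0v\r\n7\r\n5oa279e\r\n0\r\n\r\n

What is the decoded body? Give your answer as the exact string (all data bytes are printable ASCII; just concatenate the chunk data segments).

Answer: unwb73r7i5gb0v5oa279e

Derivation:
Chunk 1: stream[0..1]='8' size=0x8=8, data at stream[3..11]='unwb73r7' -> body[0..8], body so far='unwb73r7'
Chunk 2: stream[13..14]='6' size=0x6=6, data at stream[16..22]='i5gb0v' -> body[8..14], body so far='unwb73r7i5gb0v'
Chunk 3: stream[24..25]='7' size=0x7=7, data at stream[27..34]='5oa279e' -> body[14..21], body so far='unwb73r7i5gb0v5oa279e'
Chunk 4: stream[36..37]='0' size=0 (terminator). Final body='unwb73r7i5gb0v5oa279e' (21 bytes)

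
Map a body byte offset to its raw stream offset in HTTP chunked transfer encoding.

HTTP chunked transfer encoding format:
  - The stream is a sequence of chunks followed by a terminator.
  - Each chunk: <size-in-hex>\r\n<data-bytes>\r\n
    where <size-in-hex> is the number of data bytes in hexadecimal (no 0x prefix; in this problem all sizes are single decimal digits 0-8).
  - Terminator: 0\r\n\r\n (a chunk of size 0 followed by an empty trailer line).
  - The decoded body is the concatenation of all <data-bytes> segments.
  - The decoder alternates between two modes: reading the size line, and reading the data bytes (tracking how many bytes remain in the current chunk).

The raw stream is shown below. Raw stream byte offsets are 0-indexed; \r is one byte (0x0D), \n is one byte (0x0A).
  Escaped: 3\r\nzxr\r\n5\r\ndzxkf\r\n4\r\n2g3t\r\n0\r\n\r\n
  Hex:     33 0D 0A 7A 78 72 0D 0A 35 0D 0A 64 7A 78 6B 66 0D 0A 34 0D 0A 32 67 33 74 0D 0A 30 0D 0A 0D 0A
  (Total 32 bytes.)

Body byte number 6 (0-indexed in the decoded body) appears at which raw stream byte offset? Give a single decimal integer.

Chunk 1: stream[0..1]='3' size=0x3=3, data at stream[3..6]='zxr' -> body[0..3], body so far='zxr'
Chunk 2: stream[8..9]='5' size=0x5=5, data at stream[11..16]='dzxkf' -> body[3..8], body so far='zxrdzxkf'
Chunk 3: stream[18..19]='4' size=0x4=4, data at stream[21..25]='2g3t' -> body[8..12], body so far='zxrdzxkf2g3t'
Chunk 4: stream[27..28]='0' size=0 (terminator). Final body='zxrdzxkf2g3t' (12 bytes)
Body byte 6 at stream offset 14

Answer: 14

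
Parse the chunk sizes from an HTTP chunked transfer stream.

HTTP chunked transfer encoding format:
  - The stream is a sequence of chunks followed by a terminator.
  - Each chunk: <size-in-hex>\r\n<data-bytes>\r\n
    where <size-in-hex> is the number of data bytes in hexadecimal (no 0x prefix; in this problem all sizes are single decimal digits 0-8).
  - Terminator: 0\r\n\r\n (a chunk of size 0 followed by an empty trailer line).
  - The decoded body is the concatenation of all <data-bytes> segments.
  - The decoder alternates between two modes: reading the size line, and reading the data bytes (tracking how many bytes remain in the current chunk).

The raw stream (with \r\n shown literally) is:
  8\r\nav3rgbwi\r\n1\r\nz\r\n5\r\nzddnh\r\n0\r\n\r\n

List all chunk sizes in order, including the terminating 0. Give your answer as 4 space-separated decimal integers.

Chunk 1: stream[0..1]='8' size=0x8=8, data at stream[3..11]='av3rgbwi' -> body[0..8], body so far='av3rgbwi'
Chunk 2: stream[13..14]='1' size=0x1=1, data at stream[16..17]='z' -> body[8..9], body so far='av3rgbwiz'
Chunk 3: stream[19..20]='5' size=0x5=5, data at stream[22..27]='zddnh' -> body[9..14], body so far='av3rgbwizzddnh'
Chunk 4: stream[29..30]='0' size=0 (terminator). Final body='av3rgbwizzddnh' (14 bytes)

Answer: 8 1 5 0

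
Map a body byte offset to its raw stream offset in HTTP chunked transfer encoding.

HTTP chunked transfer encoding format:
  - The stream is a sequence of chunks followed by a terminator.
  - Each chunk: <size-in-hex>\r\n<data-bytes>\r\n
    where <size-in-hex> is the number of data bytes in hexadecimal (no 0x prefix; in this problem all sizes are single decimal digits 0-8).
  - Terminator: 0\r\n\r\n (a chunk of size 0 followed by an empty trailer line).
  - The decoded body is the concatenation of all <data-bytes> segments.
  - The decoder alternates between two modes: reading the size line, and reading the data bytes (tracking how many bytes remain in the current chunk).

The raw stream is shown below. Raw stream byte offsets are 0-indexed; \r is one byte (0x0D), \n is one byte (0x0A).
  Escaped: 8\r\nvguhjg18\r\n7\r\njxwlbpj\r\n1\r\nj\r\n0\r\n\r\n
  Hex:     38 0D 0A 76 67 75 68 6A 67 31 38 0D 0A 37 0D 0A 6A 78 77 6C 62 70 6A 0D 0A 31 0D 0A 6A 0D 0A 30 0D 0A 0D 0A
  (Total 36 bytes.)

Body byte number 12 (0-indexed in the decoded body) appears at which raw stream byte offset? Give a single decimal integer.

Chunk 1: stream[0..1]='8' size=0x8=8, data at stream[3..11]='vguhjg18' -> body[0..8], body so far='vguhjg18'
Chunk 2: stream[13..14]='7' size=0x7=7, data at stream[16..23]='jxwlbpj' -> body[8..15], body so far='vguhjg18jxwlbpj'
Chunk 3: stream[25..26]='1' size=0x1=1, data at stream[28..29]='j' -> body[15..16], body so far='vguhjg18jxwlbpjj'
Chunk 4: stream[31..32]='0' size=0 (terminator). Final body='vguhjg18jxwlbpjj' (16 bytes)
Body byte 12 at stream offset 20

Answer: 20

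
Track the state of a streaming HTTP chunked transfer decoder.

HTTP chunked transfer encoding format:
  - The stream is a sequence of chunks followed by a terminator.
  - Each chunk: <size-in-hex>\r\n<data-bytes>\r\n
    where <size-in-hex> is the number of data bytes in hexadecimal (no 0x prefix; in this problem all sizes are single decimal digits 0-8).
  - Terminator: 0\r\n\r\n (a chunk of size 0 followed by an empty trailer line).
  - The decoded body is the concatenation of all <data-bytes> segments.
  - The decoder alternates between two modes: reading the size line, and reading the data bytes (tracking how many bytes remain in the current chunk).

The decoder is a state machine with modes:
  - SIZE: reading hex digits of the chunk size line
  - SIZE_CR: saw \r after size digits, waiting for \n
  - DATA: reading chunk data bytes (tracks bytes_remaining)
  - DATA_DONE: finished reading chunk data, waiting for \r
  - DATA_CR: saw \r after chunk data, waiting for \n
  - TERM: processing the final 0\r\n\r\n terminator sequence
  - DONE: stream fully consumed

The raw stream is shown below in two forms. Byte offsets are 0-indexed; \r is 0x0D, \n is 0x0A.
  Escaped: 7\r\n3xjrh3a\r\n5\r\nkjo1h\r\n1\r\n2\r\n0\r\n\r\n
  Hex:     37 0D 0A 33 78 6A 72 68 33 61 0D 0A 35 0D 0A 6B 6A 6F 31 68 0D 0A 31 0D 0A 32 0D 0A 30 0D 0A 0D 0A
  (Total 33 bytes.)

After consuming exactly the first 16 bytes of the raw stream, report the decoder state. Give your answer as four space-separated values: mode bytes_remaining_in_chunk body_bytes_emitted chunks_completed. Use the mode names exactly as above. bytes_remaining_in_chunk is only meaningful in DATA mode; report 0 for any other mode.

Answer: DATA 4 8 1

Derivation:
Byte 0 = '7': mode=SIZE remaining=0 emitted=0 chunks_done=0
Byte 1 = 0x0D: mode=SIZE_CR remaining=0 emitted=0 chunks_done=0
Byte 2 = 0x0A: mode=DATA remaining=7 emitted=0 chunks_done=0
Byte 3 = '3': mode=DATA remaining=6 emitted=1 chunks_done=0
Byte 4 = 'x': mode=DATA remaining=5 emitted=2 chunks_done=0
Byte 5 = 'j': mode=DATA remaining=4 emitted=3 chunks_done=0
Byte 6 = 'r': mode=DATA remaining=3 emitted=4 chunks_done=0
Byte 7 = 'h': mode=DATA remaining=2 emitted=5 chunks_done=0
Byte 8 = '3': mode=DATA remaining=1 emitted=6 chunks_done=0
Byte 9 = 'a': mode=DATA_DONE remaining=0 emitted=7 chunks_done=0
Byte 10 = 0x0D: mode=DATA_CR remaining=0 emitted=7 chunks_done=0
Byte 11 = 0x0A: mode=SIZE remaining=0 emitted=7 chunks_done=1
Byte 12 = '5': mode=SIZE remaining=0 emitted=7 chunks_done=1
Byte 13 = 0x0D: mode=SIZE_CR remaining=0 emitted=7 chunks_done=1
Byte 14 = 0x0A: mode=DATA remaining=5 emitted=7 chunks_done=1
Byte 15 = 'k': mode=DATA remaining=4 emitted=8 chunks_done=1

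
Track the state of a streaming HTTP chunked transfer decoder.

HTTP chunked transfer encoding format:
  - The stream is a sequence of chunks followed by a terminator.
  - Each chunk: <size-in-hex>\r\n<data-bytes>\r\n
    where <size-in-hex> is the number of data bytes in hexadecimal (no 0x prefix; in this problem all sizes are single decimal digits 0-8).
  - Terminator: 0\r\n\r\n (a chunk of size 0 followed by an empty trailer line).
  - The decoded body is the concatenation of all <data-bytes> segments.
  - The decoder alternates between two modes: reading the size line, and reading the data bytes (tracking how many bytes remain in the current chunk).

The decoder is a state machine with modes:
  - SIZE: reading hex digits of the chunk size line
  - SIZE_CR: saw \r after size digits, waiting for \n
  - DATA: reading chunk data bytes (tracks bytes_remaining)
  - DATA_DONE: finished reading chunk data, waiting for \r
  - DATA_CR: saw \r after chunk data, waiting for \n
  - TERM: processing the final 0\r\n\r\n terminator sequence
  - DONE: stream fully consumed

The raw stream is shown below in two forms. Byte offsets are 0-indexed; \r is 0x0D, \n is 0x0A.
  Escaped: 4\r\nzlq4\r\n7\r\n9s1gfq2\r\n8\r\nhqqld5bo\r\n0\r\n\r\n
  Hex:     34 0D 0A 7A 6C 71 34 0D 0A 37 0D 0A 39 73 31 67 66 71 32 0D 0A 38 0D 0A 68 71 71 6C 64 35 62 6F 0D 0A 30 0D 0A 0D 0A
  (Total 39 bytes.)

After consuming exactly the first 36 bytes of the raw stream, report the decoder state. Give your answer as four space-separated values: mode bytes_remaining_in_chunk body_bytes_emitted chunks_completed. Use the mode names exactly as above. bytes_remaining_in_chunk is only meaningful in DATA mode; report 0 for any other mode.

Answer: SIZE_CR 0 19 3

Derivation:
Byte 0 = '4': mode=SIZE remaining=0 emitted=0 chunks_done=0
Byte 1 = 0x0D: mode=SIZE_CR remaining=0 emitted=0 chunks_done=0
Byte 2 = 0x0A: mode=DATA remaining=4 emitted=0 chunks_done=0
Byte 3 = 'z': mode=DATA remaining=3 emitted=1 chunks_done=0
Byte 4 = 'l': mode=DATA remaining=2 emitted=2 chunks_done=0
Byte 5 = 'q': mode=DATA remaining=1 emitted=3 chunks_done=0
Byte 6 = '4': mode=DATA_DONE remaining=0 emitted=4 chunks_done=0
Byte 7 = 0x0D: mode=DATA_CR remaining=0 emitted=4 chunks_done=0
Byte 8 = 0x0A: mode=SIZE remaining=0 emitted=4 chunks_done=1
Byte 9 = '7': mode=SIZE remaining=0 emitted=4 chunks_done=1
Byte 10 = 0x0D: mode=SIZE_CR remaining=0 emitted=4 chunks_done=1
Byte 11 = 0x0A: mode=DATA remaining=7 emitted=4 chunks_done=1
Byte 12 = '9': mode=DATA remaining=6 emitted=5 chunks_done=1
Byte 13 = 's': mode=DATA remaining=5 emitted=6 chunks_done=1
Byte 14 = '1': mode=DATA remaining=4 emitted=7 chunks_done=1
Byte 15 = 'g': mode=DATA remaining=3 emitted=8 chunks_done=1
Byte 16 = 'f': mode=DATA remaining=2 emitted=9 chunks_done=1
Byte 17 = 'q': mode=DATA remaining=1 emitted=10 chunks_done=1
Byte 18 = '2': mode=DATA_DONE remaining=0 emitted=11 chunks_done=1
Byte 19 = 0x0D: mode=DATA_CR remaining=0 emitted=11 chunks_done=1
Byte 20 = 0x0A: mode=SIZE remaining=0 emitted=11 chunks_done=2
Byte 21 = '8': mode=SIZE remaining=0 emitted=11 chunks_done=2
Byte 22 = 0x0D: mode=SIZE_CR remaining=0 emitted=11 chunks_done=2
Byte 23 = 0x0A: mode=DATA remaining=8 emitted=11 chunks_done=2
Byte 24 = 'h': mode=DATA remaining=7 emitted=12 chunks_done=2
Byte 25 = 'q': mode=DATA remaining=6 emitted=13 chunks_done=2
Byte 26 = 'q': mode=DATA remaining=5 emitted=14 chunks_done=2
Byte 27 = 'l': mode=DATA remaining=4 emitted=15 chunks_done=2
Byte 28 = 'd': mode=DATA remaining=3 emitted=16 chunks_done=2
Byte 29 = '5': mode=DATA remaining=2 emitted=17 chunks_done=2
Byte 30 = 'b': mode=DATA remaining=1 emitted=18 chunks_done=2
Byte 31 = 'o': mode=DATA_DONE remaining=0 emitted=19 chunks_done=2
Byte 32 = 0x0D: mode=DATA_CR remaining=0 emitted=19 chunks_done=2
Byte 33 = 0x0A: mode=SIZE remaining=0 emitted=19 chunks_done=3
Byte 34 = '0': mode=SIZE remaining=0 emitted=19 chunks_done=3
Byte 35 = 0x0D: mode=SIZE_CR remaining=0 emitted=19 chunks_done=3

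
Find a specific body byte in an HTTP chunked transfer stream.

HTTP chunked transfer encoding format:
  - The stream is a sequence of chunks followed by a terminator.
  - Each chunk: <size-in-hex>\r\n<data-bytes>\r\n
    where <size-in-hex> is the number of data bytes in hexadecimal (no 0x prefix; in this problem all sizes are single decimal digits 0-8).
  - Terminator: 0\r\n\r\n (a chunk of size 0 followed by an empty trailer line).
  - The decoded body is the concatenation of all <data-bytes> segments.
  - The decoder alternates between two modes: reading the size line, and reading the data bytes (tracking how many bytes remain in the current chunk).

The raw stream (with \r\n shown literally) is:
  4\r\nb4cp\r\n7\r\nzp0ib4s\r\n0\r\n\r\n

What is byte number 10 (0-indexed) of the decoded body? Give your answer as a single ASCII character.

Chunk 1: stream[0..1]='4' size=0x4=4, data at stream[3..7]='b4cp' -> body[0..4], body so far='b4cp'
Chunk 2: stream[9..10]='7' size=0x7=7, data at stream[12..19]='zp0ib4s' -> body[4..11], body so far='b4cpzp0ib4s'
Chunk 3: stream[21..22]='0' size=0 (terminator). Final body='b4cpzp0ib4s' (11 bytes)
Body byte 10 = 's'

Answer: s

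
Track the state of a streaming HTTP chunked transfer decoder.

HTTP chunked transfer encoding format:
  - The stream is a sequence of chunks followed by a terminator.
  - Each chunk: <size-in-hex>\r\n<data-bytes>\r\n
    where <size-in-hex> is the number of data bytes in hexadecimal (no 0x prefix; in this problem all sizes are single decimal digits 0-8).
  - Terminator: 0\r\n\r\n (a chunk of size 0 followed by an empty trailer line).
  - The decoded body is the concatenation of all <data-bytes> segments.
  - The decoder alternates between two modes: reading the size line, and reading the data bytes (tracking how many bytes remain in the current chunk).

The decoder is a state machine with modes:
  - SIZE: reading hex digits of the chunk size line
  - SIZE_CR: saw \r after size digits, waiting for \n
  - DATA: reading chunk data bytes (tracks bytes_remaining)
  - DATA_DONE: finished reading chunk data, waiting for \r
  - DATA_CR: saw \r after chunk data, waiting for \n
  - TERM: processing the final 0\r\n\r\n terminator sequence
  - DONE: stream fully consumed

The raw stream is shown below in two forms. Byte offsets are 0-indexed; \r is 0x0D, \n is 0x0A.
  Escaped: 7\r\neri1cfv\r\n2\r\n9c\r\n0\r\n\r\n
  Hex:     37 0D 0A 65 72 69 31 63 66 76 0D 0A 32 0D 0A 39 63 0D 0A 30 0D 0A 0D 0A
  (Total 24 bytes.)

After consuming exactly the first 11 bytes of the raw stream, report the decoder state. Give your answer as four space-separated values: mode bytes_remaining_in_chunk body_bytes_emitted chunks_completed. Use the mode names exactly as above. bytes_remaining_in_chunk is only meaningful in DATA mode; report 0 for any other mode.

Answer: DATA_CR 0 7 0

Derivation:
Byte 0 = '7': mode=SIZE remaining=0 emitted=0 chunks_done=0
Byte 1 = 0x0D: mode=SIZE_CR remaining=0 emitted=0 chunks_done=0
Byte 2 = 0x0A: mode=DATA remaining=7 emitted=0 chunks_done=0
Byte 3 = 'e': mode=DATA remaining=6 emitted=1 chunks_done=0
Byte 4 = 'r': mode=DATA remaining=5 emitted=2 chunks_done=0
Byte 5 = 'i': mode=DATA remaining=4 emitted=3 chunks_done=0
Byte 6 = '1': mode=DATA remaining=3 emitted=4 chunks_done=0
Byte 7 = 'c': mode=DATA remaining=2 emitted=5 chunks_done=0
Byte 8 = 'f': mode=DATA remaining=1 emitted=6 chunks_done=0
Byte 9 = 'v': mode=DATA_DONE remaining=0 emitted=7 chunks_done=0
Byte 10 = 0x0D: mode=DATA_CR remaining=0 emitted=7 chunks_done=0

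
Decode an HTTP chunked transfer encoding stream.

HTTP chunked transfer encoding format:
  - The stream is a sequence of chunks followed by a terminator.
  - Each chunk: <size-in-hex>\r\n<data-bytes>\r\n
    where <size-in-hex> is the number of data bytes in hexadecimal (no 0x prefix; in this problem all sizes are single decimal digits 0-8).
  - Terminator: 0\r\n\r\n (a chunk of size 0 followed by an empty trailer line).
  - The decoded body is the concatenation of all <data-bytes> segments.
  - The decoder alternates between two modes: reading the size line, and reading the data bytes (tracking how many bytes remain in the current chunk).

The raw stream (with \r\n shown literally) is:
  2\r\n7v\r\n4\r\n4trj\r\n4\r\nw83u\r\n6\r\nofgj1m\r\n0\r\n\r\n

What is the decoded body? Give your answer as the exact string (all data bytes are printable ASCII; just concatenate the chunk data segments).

Answer: 7v4trjw83uofgj1m

Derivation:
Chunk 1: stream[0..1]='2' size=0x2=2, data at stream[3..5]='7v' -> body[0..2], body so far='7v'
Chunk 2: stream[7..8]='4' size=0x4=4, data at stream[10..14]='4trj' -> body[2..6], body so far='7v4trj'
Chunk 3: stream[16..17]='4' size=0x4=4, data at stream[19..23]='w83u' -> body[6..10], body so far='7v4trjw83u'
Chunk 4: stream[25..26]='6' size=0x6=6, data at stream[28..34]='ofgj1m' -> body[10..16], body so far='7v4trjw83uofgj1m'
Chunk 5: stream[36..37]='0' size=0 (terminator). Final body='7v4trjw83uofgj1m' (16 bytes)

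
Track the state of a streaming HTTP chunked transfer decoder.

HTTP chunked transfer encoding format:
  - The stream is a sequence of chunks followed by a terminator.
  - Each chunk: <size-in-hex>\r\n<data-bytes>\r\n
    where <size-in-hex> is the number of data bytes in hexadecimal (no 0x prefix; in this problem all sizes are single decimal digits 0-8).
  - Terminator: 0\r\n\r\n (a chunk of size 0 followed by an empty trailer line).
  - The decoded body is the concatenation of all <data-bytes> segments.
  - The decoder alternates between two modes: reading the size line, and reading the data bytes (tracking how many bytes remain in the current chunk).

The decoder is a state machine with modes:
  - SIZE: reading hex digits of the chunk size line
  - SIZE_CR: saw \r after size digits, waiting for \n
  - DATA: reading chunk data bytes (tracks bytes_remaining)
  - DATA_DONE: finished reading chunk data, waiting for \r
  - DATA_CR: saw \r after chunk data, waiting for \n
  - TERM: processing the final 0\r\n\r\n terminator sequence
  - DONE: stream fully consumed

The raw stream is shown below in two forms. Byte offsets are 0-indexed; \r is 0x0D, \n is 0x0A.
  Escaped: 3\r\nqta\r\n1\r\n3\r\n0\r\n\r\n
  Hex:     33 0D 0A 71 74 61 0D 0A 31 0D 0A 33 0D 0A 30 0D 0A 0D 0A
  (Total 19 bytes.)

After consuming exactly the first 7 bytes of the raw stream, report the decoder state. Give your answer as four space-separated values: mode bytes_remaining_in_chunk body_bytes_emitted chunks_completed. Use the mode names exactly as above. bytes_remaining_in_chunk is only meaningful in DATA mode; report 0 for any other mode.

Byte 0 = '3': mode=SIZE remaining=0 emitted=0 chunks_done=0
Byte 1 = 0x0D: mode=SIZE_CR remaining=0 emitted=0 chunks_done=0
Byte 2 = 0x0A: mode=DATA remaining=3 emitted=0 chunks_done=0
Byte 3 = 'q': mode=DATA remaining=2 emitted=1 chunks_done=0
Byte 4 = 't': mode=DATA remaining=1 emitted=2 chunks_done=0
Byte 5 = 'a': mode=DATA_DONE remaining=0 emitted=3 chunks_done=0
Byte 6 = 0x0D: mode=DATA_CR remaining=0 emitted=3 chunks_done=0

Answer: DATA_CR 0 3 0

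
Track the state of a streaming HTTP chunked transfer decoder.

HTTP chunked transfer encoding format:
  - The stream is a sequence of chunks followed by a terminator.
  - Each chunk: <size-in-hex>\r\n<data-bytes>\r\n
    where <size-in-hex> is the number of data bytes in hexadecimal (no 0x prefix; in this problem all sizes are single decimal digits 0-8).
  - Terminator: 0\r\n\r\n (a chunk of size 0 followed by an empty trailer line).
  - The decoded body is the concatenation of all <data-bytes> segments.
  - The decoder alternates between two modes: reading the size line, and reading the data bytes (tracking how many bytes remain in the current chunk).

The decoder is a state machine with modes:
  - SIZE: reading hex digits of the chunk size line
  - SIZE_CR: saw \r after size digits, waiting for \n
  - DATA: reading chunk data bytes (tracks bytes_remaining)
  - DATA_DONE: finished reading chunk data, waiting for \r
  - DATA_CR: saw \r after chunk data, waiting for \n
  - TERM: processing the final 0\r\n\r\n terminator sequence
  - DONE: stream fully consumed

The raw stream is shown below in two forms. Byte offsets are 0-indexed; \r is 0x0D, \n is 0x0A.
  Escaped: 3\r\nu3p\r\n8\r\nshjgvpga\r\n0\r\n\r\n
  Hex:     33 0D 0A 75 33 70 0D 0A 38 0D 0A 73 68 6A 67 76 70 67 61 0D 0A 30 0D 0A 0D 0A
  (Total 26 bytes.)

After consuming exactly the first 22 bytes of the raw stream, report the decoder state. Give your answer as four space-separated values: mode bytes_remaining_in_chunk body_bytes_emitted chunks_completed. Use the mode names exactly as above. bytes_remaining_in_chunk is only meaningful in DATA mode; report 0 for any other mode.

Byte 0 = '3': mode=SIZE remaining=0 emitted=0 chunks_done=0
Byte 1 = 0x0D: mode=SIZE_CR remaining=0 emitted=0 chunks_done=0
Byte 2 = 0x0A: mode=DATA remaining=3 emitted=0 chunks_done=0
Byte 3 = 'u': mode=DATA remaining=2 emitted=1 chunks_done=0
Byte 4 = '3': mode=DATA remaining=1 emitted=2 chunks_done=0
Byte 5 = 'p': mode=DATA_DONE remaining=0 emitted=3 chunks_done=0
Byte 6 = 0x0D: mode=DATA_CR remaining=0 emitted=3 chunks_done=0
Byte 7 = 0x0A: mode=SIZE remaining=0 emitted=3 chunks_done=1
Byte 8 = '8': mode=SIZE remaining=0 emitted=3 chunks_done=1
Byte 9 = 0x0D: mode=SIZE_CR remaining=0 emitted=3 chunks_done=1
Byte 10 = 0x0A: mode=DATA remaining=8 emitted=3 chunks_done=1
Byte 11 = 's': mode=DATA remaining=7 emitted=4 chunks_done=1
Byte 12 = 'h': mode=DATA remaining=6 emitted=5 chunks_done=1
Byte 13 = 'j': mode=DATA remaining=5 emitted=6 chunks_done=1
Byte 14 = 'g': mode=DATA remaining=4 emitted=7 chunks_done=1
Byte 15 = 'v': mode=DATA remaining=3 emitted=8 chunks_done=1
Byte 16 = 'p': mode=DATA remaining=2 emitted=9 chunks_done=1
Byte 17 = 'g': mode=DATA remaining=1 emitted=10 chunks_done=1
Byte 18 = 'a': mode=DATA_DONE remaining=0 emitted=11 chunks_done=1
Byte 19 = 0x0D: mode=DATA_CR remaining=0 emitted=11 chunks_done=1
Byte 20 = 0x0A: mode=SIZE remaining=0 emitted=11 chunks_done=2
Byte 21 = '0': mode=SIZE remaining=0 emitted=11 chunks_done=2

Answer: SIZE 0 11 2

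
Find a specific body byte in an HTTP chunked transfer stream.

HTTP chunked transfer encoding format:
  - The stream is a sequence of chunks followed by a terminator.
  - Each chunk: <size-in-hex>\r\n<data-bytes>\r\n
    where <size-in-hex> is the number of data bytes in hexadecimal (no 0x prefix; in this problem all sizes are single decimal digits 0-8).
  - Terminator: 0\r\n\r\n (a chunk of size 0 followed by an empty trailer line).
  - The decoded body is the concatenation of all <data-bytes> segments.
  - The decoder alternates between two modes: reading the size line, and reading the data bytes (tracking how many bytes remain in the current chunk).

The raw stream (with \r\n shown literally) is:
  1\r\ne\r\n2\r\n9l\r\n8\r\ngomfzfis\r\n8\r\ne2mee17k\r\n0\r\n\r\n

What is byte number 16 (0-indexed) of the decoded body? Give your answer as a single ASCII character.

Chunk 1: stream[0..1]='1' size=0x1=1, data at stream[3..4]='e' -> body[0..1], body so far='e'
Chunk 2: stream[6..7]='2' size=0x2=2, data at stream[9..11]='9l' -> body[1..3], body so far='e9l'
Chunk 3: stream[13..14]='8' size=0x8=8, data at stream[16..24]='gomfzfis' -> body[3..11], body so far='e9lgomfzfis'
Chunk 4: stream[26..27]='8' size=0x8=8, data at stream[29..37]='e2mee17k' -> body[11..19], body so far='e9lgomfzfise2mee17k'
Chunk 5: stream[39..40]='0' size=0 (terminator). Final body='e9lgomfzfise2mee17k' (19 bytes)
Body byte 16 = '1'

Answer: 1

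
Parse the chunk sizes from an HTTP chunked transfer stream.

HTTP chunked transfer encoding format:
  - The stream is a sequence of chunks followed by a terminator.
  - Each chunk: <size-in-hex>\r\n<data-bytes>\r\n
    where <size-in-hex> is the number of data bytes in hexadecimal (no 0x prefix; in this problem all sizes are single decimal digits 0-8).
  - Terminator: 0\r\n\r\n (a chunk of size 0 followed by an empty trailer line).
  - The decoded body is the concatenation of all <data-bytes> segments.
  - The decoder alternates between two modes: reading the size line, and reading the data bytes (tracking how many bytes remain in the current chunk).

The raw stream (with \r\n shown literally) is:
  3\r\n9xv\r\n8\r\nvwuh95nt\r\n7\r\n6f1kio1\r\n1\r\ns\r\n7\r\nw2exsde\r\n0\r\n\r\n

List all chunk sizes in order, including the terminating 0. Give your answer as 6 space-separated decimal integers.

Chunk 1: stream[0..1]='3' size=0x3=3, data at stream[3..6]='9xv' -> body[0..3], body so far='9xv'
Chunk 2: stream[8..9]='8' size=0x8=8, data at stream[11..19]='vwuh95nt' -> body[3..11], body so far='9xvvwuh95nt'
Chunk 3: stream[21..22]='7' size=0x7=7, data at stream[24..31]='6f1kio1' -> body[11..18], body so far='9xvvwuh95nt6f1kio1'
Chunk 4: stream[33..34]='1' size=0x1=1, data at stream[36..37]='s' -> body[18..19], body so far='9xvvwuh95nt6f1kio1s'
Chunk 5: stream[39..40]='7' size=0x7=7, data at stream[42..49]='w2exsde' -> body[19..26], body so far='9xvvwuh95nt6f1kio1sw2exsde'
Chunk 6: stream[51..52]='0' size=0 (terminator). Final body='9xvvwuh95nt6f1kio1sw2exsde' (26 bytes)

Answer: 3 8 7 1 7 0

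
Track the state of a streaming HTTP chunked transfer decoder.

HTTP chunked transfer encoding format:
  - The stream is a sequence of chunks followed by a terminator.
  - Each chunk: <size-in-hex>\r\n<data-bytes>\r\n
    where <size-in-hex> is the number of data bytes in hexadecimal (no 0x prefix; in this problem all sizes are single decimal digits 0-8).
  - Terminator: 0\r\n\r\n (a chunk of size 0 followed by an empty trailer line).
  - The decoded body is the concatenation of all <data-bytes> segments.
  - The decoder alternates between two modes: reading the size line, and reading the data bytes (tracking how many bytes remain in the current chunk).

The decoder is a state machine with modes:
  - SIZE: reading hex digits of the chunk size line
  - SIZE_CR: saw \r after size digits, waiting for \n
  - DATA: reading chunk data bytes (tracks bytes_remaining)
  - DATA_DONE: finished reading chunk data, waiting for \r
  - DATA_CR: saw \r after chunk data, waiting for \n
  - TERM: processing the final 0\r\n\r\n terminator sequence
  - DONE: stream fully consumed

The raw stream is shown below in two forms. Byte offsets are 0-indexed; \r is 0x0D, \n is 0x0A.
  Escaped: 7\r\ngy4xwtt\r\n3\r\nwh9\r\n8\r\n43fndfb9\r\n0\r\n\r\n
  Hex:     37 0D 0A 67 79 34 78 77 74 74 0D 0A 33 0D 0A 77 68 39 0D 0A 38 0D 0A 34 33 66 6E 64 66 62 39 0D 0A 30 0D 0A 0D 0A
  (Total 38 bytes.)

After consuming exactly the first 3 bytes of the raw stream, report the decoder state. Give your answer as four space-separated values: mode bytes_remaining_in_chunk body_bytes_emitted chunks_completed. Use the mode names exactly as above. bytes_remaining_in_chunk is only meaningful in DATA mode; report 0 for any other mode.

Byte 0 = '7': mode=SIZE remaining=0 emitted=0 chunks_done=0
Byte 1 = 0x0D: mode=SIZE_CR remaining=0 emitted=0 chunks_done=0
Byte 2 = 0x0A: mode=DATA remaining=7 emitted=0 chunks_done=0

Answer: DATA 7 0 0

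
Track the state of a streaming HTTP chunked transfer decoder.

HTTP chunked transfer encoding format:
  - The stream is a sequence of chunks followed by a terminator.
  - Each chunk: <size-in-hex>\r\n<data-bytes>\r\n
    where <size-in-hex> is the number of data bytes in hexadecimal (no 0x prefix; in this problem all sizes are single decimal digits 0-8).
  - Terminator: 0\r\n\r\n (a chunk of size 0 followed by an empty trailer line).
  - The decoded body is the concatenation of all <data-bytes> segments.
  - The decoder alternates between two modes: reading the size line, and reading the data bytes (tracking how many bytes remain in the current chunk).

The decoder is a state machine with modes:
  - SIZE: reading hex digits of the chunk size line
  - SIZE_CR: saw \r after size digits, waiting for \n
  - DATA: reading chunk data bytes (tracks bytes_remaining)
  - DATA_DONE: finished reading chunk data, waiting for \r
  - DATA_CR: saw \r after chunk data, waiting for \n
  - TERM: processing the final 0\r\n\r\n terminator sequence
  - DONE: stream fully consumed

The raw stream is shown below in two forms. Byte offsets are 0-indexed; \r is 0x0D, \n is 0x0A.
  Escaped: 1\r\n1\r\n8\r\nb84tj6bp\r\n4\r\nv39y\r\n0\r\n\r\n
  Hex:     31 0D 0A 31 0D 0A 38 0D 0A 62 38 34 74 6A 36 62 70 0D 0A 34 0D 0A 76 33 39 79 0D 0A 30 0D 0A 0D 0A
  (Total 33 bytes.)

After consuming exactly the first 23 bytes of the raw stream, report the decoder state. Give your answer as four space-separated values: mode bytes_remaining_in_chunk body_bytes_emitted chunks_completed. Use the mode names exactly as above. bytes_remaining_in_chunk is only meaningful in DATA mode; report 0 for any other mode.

Byte 0 = '1': mode=SIZE remaining=0 emitted=0 chunks_done=0
Byte 1 = 0x0D: mode=SIZE_CR remaining=0 emitted=0 chunks_done=0
Byte 2 = 0x0A: mode=DATA remaining=1 emitted=0 chunks_done=0
Byte 3 = '1': mode=DATA_DONE remaining=0 emitted=1 chunks_done=0
Byte 4 = 0x0D: mode=DATA_CR remaining=0 emitted=1 chunks_done=0
Byte 5 = 0x0A: mode=SIZE remaining=0 emitted=1 chunks_done=1
Byte 6 = '8': mode=SIZE remaining=0 emitted=1 chunks_done=1
Byte 7 = 0x0D: mode=SIZE_CR remaining=0 emitted=1 chunks_done=1
Byte 8 = 0x0A: mode=DATA remaining=8 emitted=1 chunks_done=1
Byte 9 = 'b': mode=DATA remaining=7 emitted=2 chunks_done=1
Byte 10 = '8': mode=DATA remaining=6 emitted=3 chunks_done=1
Byte 11 = '4': mode=DATA remaining=5 emitted=4 chunks_done=1
Byte 12 = 't': mode=DATA remaining=4 emitted=5 chunks_done=1
Byte 13 = 'j': mode=DATA remaining=3 emitted=6 chunks_done=1
Byte 14 = '6': mode=DATA remaining=2 emitted=7 chunks_done=1
Byte 15 = 'b': mode=DATA remaining=1 emitted=8 chunks_done=1
Byte 16 = 'p': mode=DATA_DONE remaining=0 emitted=9 chunks_done=1
Byte 17 = 0x0D: mode=DATA_CR remaining=0 emitted=9 chunks_done=1
Byte 18 = 0x0A: mode=SIZE remaining=0 emitted=9 chunks_done=2
Byte 19 = '4': mode=SIZE remaining=0 emitted=9 chunks_done=2
Byte 20 = 0x0D: mode=SIZE_CR remaining=0 emitted=9 chunks_done=2
Byte 21 = 0x0A: mode=DATA remaining=4 emitted=9 chunks_done=2
Byte 22 = 'v': mode=DATA remaining=3 emitted=10 chunks_done=2

Answer: DATA 3 10 2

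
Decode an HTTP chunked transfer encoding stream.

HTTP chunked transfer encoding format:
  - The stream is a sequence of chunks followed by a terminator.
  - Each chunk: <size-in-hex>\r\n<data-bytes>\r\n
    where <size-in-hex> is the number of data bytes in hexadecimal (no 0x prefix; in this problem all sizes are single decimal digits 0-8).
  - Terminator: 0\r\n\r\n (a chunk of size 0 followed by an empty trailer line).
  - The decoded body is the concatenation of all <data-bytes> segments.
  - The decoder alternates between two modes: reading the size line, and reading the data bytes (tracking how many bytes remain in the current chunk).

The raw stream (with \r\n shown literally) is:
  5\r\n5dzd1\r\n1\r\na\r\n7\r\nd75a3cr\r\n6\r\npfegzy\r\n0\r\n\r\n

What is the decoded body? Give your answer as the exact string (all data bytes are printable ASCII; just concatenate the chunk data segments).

Chunk 1: stream[0..1]='5' size=0x5=5, data at stream[3..8]='5dzd1' -> body[0..5], body so far='5dzd1'
Chunk 2: stream[10..11]='1' size=0x1=1, data at stream[13..14]='a' -> body[5..6], body so far='5dzd1a'
Chunk 3: stream[16..17]='7' size=0x7=7, data at stream[19..26]='d75a3cr' -> body[6..13], body so far='5dzd1ad75a3cr'
Chunk 4: stream[28..29]='6' size=0x6=6, data at stream[31..37]='pfegzy' -> body[13..19], body so far='5dzd1ad75a3crpfegzy'
Chunk 5: stream[39..40]='0' size=0 (terminator). Final body='5dzd1ad75a3crpfegzy' (19 bytes)

Answer: 5dzd1ad75a3crpfegzy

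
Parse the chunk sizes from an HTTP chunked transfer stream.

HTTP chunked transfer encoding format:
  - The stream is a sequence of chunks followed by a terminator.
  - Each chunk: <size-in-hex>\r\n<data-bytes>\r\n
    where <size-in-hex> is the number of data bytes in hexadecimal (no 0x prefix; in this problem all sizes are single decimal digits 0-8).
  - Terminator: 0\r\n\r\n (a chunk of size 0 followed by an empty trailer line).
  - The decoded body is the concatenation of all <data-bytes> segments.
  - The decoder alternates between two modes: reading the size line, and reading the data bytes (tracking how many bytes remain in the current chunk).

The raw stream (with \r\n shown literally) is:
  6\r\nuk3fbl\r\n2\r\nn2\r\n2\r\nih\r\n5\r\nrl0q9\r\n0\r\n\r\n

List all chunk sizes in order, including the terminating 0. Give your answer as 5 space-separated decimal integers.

Answer: 6 2 2 5 0

Derivation:
Chunk 1: stream[0..1]='6' size=0x6=6, data at stream[3..9]='uk3fbl' -> body[0..6], body so far='uk3fbl'
Chunk 2: stream[11..12]='2' size=0x2=2, data at stream[14..16]='n2' -> body[6..8], body so far='uk3fbln2'
Chunk 3: stream[18..19]='2' size=0x2=2, data at stream[21..23]='ih' -> body[8..10], body so far='uk3fbln2ih'
Chunk 4: stream[25..26]='5' size=0x5=5, data at stream[28..33]='rl0q9' -> body[10..15], body so far='uk3fbln2ihrl0q9'
Chunk 5: stream[35..36]='0' size=0 (terminator). Final body='uk3fbln2ihrl0q9' (15 bytes)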